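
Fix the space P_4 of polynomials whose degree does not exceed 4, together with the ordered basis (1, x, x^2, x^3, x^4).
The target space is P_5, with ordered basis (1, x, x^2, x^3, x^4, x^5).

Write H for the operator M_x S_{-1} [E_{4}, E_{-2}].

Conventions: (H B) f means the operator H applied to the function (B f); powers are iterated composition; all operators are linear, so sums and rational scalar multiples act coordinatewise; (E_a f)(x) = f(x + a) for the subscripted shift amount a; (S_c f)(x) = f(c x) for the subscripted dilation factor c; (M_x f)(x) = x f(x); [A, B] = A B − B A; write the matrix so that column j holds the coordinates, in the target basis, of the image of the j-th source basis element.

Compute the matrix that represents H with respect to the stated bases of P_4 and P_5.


image of 1: 0
image of x: 0
image of x^2: 0
image of x^3: 0
image of x^4: 0
each image's coordinates form column j of the matrix

the matrix is [[0, 0, 0, 0, 0]; [0, 0, 0, 0, 0]; [0, 0, 0, 0, 0]; [0, 0, 0, 0, 0]; [0, 0, 0, 0, 0]; [0, 0, 0, 0, 0]] (rows listed top to bottom)


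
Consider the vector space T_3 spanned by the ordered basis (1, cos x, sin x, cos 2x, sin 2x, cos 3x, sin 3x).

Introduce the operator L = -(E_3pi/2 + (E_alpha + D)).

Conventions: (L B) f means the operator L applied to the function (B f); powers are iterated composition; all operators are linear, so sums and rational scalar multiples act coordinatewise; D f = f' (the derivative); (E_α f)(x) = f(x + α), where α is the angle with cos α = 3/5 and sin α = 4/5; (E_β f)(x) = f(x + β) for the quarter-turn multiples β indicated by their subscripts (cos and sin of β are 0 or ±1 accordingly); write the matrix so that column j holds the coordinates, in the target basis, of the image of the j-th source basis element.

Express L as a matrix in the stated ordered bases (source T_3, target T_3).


the matrix is [[-2, 0, 0, 0, 0, 0, 0]; [0, -3/5, -4/5, 0, 0, 0, 0]; [0, 4/5, -3/5, 0, 0, 0, 0]; [0, 0, 0, 32/25, -74/25, 0, 0]; [0, 0, 0, 74/25, 32/25, 0, 0]; [0, 0, 0, 0, 0, 117/125, -544/125]; [0, 0, 0, 0, 0, 544/125, 117/125]] (rows listed top to bottom)

image of 1: -2
image of cos x: -(3/5)cos x + (4/5)sin x
image of sin x: -(4/5)cos x - (3/5)sin x
image of cos 2x: (32/25)cos 2x + (74/25)sin 2x
image of sin 2x: -(74/25)cos 2x + (32/25)sin 2x
image of cos 3x: (117/125)cos 3x + (544/125)sin 3x
image of sin 3x: -(544/125)cos 3x + (117/125)sin 3x
each image's coordinates form column j of the matrix


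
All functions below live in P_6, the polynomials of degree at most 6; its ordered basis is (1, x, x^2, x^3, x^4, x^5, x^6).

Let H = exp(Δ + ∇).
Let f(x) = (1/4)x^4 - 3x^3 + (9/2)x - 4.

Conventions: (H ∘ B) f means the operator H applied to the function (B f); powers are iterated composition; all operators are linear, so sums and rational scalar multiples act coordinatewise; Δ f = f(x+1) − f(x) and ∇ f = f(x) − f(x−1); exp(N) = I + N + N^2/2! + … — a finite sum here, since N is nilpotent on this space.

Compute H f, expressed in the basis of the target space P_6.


the image equals g(x) = (1/4)x^4 - x^3 - 12x^2 - (43/2)x - 17

order-1 term: 2x^3 - 18x^2 + 2x + 3
order-2 term: 6x^2 - 36x + 4
order-3 term: 8x - 24
order-4 term: 4
the series for exp(Δ + ∇) f terminates at order 4
exp(Δ + ∇) f = (1/4)x^4 - x^3 - 12x^2 - (43/2)x - 17


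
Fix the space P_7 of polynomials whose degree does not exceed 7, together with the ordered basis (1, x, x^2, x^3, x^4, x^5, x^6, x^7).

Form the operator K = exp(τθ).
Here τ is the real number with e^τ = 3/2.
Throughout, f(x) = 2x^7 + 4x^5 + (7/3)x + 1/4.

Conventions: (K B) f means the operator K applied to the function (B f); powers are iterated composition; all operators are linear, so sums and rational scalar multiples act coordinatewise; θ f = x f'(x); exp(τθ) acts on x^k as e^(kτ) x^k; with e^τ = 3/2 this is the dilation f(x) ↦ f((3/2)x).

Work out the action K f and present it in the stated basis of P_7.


exp(τθ) x^k = e^(kτ) x^k; with e^τ = 3/2 this sends x^k to (3/2)^k x^k
x ↦ 3/2 x
x^5 ↦ 243/32 x^5
x^7 ↦ 2187/128 x^7
applying this coordinatewise to f: exp(τθ) f = (2187/64)x^7 + (243/8)x^5 + (7/2)x + 1/4

the result is g(x) = (2187/64)x^7 + (243/8)x^5 + (7/2)x + 1/4


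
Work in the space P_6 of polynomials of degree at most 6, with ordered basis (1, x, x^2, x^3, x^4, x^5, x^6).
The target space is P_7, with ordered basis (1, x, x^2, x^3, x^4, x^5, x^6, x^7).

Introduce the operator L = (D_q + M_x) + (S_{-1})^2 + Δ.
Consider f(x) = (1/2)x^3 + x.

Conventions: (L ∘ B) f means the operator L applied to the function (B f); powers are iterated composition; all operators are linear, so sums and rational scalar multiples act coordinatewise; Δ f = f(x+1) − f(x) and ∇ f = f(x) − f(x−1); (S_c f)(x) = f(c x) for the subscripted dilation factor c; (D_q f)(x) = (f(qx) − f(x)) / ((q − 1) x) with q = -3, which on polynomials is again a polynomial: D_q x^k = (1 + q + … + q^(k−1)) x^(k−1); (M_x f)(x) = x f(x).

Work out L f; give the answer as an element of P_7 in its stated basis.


the image equals g(x) = (1/2)x^4 + (1/2)x^3 + 6x^2 + (5/2)x + 5/2

D_q f = (7/2)x^2 + 1
M_x f = (1/2)x^4 + x^2
(D_q + M_x) f = (1/2)x^4 + (9/2)x^2 + 1
S_{-1} f = -(1/2)x^3 - x
S_{-1} S_{-1} f = (1/2)x^3 + x
Δ f = (3/2)x^2 + (3/2)x + 3/2
((D_q + M_x) + (S_{-1})^2 + Δ) f = (1/2)x^4 + (1/2)x^3 + 6x^2 + (5/2)x + 5/2


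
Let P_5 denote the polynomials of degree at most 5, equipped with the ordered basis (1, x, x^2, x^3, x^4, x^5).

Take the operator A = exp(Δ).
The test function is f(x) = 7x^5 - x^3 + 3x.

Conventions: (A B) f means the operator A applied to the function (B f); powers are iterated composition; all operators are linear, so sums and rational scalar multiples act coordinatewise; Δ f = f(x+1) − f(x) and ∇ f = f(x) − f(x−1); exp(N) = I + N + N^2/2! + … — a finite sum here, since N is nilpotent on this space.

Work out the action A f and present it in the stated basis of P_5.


the result is g(x) = 7x^5 + 35x^4 + 139x^3 + 347x^2 + 522x + 362

order-1 term: 35x^4 + 70x^3 + 67x^2 + 32x + 9
order-2 term: 70x^3 + 210x^2 + 242x + 102
order-3 term: 70x^2 + 210x + 174
order-4 term: 35x + 70
order-5 term: 7
the series for exp(Δ) f terminates at order 5
exp(Δ) f = 7x^5 + 35x^4 + 139x^3 + 347x^2 + 522x + 362


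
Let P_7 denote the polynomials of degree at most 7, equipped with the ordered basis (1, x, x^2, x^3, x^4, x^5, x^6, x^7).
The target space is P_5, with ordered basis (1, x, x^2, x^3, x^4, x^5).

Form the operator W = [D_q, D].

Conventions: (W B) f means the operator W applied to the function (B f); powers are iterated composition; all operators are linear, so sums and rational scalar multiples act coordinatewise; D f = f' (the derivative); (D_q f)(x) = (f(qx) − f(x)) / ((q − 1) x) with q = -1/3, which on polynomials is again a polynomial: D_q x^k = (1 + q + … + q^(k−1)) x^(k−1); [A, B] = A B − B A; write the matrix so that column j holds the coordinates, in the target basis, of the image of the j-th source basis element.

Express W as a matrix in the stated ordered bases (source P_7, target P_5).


image of 1: 0
image of x: 0
image of x^2: 4/3
image of x^3: (4/9)x
image of x^4: (8/9)x^2
image of x^5: (56/81)x^3
image of x^6: (188/243)x^4
image of x^7: (20/27)x^5
each image's coordinates form column j of the matrix

the matrix is [[0, 0, 4/3, 0, 0, 0, 0, 0]; [0, 0, 0, 4/9, 0, 0, 0, 0]; [0, 0, 0, 0, 8/9, 0, 0, 0]; [0, 0, 0, 0, 0, 56/81, 0, 0]; [0, 0, 0, 0, 0, 0, 188/243, 0]; [0, 0, 0, 0, 0, 0, 0, 20/27]] (rows listed top to bottom)


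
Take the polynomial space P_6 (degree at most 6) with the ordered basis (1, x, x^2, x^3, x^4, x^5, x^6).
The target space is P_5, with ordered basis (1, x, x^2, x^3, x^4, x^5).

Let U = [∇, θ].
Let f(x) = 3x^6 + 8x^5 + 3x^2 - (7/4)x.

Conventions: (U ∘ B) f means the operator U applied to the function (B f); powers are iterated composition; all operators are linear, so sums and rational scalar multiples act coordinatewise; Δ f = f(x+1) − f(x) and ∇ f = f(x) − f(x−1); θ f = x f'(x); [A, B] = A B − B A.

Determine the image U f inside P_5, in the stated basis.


θ f = 18x^6 + 40x^5 + 6x^2 - (7/4)x
∇ θ f = 108x^5 - 70x^4 - 40x^3 + 130x^2 - 80x + 57/4
∇ f = 18x^5 - 5x^4 - 20x^3 + 35x^2 - 16x + 1/4
θ ∇ f = 90x^5 - 20x^4 - 60x^3 + 70x^2 - 16x
[∇, θ] f = 18x^5 - 50x^4 + 20x^3 + 60x^2 - 64x + 57/4

g(x) = 18x^5 - 50x^4 + 20x^3 + 60x^2 - 64x + 57/4


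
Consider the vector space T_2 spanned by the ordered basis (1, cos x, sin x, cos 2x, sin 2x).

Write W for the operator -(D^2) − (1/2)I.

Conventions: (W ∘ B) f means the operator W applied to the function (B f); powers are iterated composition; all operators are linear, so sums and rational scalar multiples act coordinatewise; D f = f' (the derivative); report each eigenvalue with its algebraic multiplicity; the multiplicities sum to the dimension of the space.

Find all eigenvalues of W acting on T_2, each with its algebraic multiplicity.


image of 1: -1/2
image of cos x: (1/2)cos x
image of sin x: (1/2)sin x
image of cos 2x: (7/2)cos 2x
image of sin 2x: (7/2)sin 2x
the matrix is diagonal; its diagonal is (-1/2, 1/2, 1/2, 7/2, 7/2)
for a triangular matrix the eigenvalues are the diagonal entries, with algebraic multiplicity their repetition count

λ = -1/2 (multiplicity 1), λ = 1/2 (multiplicity 2), λ = 7/2 (multiplicity 2)


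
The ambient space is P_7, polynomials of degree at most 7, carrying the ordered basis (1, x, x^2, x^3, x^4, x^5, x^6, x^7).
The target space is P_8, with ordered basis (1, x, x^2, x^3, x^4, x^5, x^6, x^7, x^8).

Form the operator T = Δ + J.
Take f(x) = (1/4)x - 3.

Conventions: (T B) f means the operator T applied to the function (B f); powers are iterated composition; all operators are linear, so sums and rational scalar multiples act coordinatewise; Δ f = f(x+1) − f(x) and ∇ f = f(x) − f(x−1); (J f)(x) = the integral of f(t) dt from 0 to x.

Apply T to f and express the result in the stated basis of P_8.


Δ f = 1/4
J f = (1/8)x^2 - 3x
(Δ + J) f = (1/8)x^2 - 3x + 1/4

the result is g(x) = (1/8)x^2 - 3x + 1/4


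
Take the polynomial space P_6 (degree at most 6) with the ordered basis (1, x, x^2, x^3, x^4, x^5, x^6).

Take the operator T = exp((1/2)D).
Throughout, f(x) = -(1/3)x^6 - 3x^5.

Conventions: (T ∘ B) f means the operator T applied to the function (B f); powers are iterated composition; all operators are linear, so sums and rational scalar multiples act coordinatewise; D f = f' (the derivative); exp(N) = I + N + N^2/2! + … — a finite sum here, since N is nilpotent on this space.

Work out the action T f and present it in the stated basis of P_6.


order-1 term: -x^5 - (15/2)x^4
order-2 term: -(5/4)x^4 - (15/2)x^3
order-3 term: -(5/6)x^3 - (15/4)x^2
order-4 term: -(5/16)x^2 - (15/16)x
order-5 term: -(1/16)x - 3/32
order-6 term: -1/192
the series for exp((1/2)D) f terminates at order 6
exp((1/2)D) f = -(1/3)x^6 - 4x^5 - (35/4)x^4 - (25/3)x^3 - (65/16)x^2 - x - 19/192

g(x) = -(1/3)x^6 - 4x^5 - (35/4)x^4 - (25/3)x^3 - (65/16)x^2 - x - 19/192


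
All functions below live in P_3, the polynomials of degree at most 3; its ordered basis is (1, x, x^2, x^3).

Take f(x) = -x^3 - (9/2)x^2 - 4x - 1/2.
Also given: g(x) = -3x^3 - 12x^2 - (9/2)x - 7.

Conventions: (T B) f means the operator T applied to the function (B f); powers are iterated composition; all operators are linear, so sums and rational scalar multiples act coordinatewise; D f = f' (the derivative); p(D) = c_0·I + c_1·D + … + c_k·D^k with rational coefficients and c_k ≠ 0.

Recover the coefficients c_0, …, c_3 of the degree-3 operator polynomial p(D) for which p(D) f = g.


c_0 = 3, c_1 = -1/2, c_2 = -1/2, c_3 = 2

D^0 f = -x^3 - (9/2)x^2 - 4x - 1/2
D^1 f = -3x^2 - 9x - 4
D^2 f = -6x - 9
D^3 f = -6
matching coefficients of g against c_0 f + c_1 Df + … from the top degree down determines the c_i
solution: c_0 = 3, c_1 = -1/2, c_2 = -1/2, c_3 = 2


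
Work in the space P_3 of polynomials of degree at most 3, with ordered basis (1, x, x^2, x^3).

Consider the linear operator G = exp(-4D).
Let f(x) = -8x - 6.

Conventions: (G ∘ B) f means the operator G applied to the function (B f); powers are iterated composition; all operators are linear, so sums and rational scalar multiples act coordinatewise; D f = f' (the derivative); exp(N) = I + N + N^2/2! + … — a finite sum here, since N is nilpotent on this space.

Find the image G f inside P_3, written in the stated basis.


order-1 term: 32
the series for exp(-4D) f terminates at order 1
exp(-4D) f = -8x + 26

the image equals g(x) = -8x + 26


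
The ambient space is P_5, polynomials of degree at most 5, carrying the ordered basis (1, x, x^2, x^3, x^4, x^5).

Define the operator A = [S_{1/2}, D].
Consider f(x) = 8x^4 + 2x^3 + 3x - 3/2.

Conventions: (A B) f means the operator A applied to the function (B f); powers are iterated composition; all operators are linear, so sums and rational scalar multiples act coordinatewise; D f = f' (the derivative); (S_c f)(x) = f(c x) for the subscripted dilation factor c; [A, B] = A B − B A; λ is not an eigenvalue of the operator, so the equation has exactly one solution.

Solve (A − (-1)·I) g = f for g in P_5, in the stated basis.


the result is g(x) = 8x^4 + 3x - 3

write g with unknown coordinates in the stated basis and equate coefficients in (A − (-1)·I) g = f
solving from the highest basis element down gives g = 8x^4 + 3x - 3
check: A g = 2x^3 + 3/2
so A g − (-1)·g = 8x^4 + 2x^3 + 3x - 3/2 = f ✓


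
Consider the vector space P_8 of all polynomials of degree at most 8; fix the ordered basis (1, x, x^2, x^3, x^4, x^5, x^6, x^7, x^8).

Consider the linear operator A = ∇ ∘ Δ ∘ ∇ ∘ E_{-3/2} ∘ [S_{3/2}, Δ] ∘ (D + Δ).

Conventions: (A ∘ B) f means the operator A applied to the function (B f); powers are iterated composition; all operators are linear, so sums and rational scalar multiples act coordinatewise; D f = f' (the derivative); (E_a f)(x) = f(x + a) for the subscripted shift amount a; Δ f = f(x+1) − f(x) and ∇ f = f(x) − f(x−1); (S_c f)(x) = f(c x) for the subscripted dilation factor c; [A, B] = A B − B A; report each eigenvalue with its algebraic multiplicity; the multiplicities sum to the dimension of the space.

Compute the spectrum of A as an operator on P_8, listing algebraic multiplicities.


image of 1: 0
image of x: 0
image of x^2: 0
image of x^3: 0
image of x^4: 0
image of x^5: -405
image of x^6: -3645x + 3645
image of x^7: -(76545/4)x^2 + (76545/2)x - 399735/16
image of x^8: -76545x^3 + 229635x^2 - (1199205/4)x + 292005/2
the matrix is upper triangular; its diagonal is (0, 0, 0, 0, 0, 0, 0, 0, 0)
for a triangular matrix the eigenvalues are the diagonal entries, with algebraic multiplicity their repetition count

λ = 0 (multiplicity 9)


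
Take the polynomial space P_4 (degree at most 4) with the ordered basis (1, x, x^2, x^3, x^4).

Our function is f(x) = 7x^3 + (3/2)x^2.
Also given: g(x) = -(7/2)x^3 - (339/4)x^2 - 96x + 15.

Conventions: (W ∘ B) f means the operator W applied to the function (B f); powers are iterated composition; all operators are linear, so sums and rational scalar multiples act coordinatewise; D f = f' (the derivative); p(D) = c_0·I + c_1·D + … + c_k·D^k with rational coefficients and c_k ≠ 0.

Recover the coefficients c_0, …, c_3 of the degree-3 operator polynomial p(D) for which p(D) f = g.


c_0 = -1/2, c_1 = -4, c_2 = -2, c_3 = 1/2

D^0 f = 7x^3 + (3/2)x^2
D^1 f = 21x^2 + 3x
D^2 f = 42x + 3
D^3 f = 42
matching coefficients of g against c_0 f + c_1 Df + … from the top degree down determines the c_i
solution: c_0 = -1/2, c_1 = -4, c_2 = -2, c_3 = 1/2


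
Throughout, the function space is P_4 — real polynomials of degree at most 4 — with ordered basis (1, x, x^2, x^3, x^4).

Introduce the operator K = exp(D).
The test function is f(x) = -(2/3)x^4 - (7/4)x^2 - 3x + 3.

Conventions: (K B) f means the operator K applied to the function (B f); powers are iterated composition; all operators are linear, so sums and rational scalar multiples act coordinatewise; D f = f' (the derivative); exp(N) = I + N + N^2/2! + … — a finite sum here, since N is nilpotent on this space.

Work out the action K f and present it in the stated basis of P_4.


order-1 term: -(8/3)x^3 - (7/2)x - 3
order-2 term: -4x^2 - 7/4
order-3 term: -(8/3)x
order-4 term: -2/3
the series for exp(D) f terminates at order 4
exp(D) f = -(2/3)x^4 - (8/3)x^3 - (23/4)x^2 - (55/6)x - 29/12

g(x) = -(2/3)x^4 - (8/3)x^3 - (23/4)x^2 - (55/6)x - 29/12


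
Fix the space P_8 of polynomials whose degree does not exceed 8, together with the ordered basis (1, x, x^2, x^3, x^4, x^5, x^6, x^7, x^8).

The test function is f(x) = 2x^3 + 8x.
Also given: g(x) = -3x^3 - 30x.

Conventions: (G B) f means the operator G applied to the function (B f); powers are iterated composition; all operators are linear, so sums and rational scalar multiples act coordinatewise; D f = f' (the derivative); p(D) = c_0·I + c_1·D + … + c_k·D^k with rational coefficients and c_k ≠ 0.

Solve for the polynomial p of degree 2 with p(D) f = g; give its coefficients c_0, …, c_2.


p(D) = -(3/2)·I − (3/2)·D^2, i.e. c_0 = -3/2, c_1 = 0, c_2 = -3/2

D^0 f = 2x^3 + 8x
D^1 f = 6x^2 + 8
D^2 f = 12x
matching coefficients of g against c_0 f + c_1 Df + … from the top degree down determines the c_i
solution: c_0 = -3/2, c_1 = 0, c_2 = -3/2


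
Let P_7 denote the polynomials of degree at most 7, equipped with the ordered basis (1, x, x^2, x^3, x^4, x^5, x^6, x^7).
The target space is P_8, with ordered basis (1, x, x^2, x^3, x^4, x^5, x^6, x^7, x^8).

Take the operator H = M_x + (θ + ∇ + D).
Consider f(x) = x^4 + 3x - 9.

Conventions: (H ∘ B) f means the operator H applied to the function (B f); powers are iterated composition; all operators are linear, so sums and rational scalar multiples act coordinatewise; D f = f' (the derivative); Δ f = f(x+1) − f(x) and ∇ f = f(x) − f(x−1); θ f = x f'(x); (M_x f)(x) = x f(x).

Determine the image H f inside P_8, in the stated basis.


M_x f = x^5 + 3x^2 - 9x
θ f = 4x^4 + 3x
∇ f = 4x^3 - 6x^2 + 4x + 2
D f = 4x^3 + 3
(θ + ∇ + D) f = 4x^4 + 8x^3 - 6x^2 + 7x + 5
(M_x + (θ + ∇ + D)) f = x^5 + 4x^4 + 8x^3 - 3x^2 - 2x + 5

g(x) = x^5 + 4x^4 + 8x^3 - 3x^2 - 2x + 5


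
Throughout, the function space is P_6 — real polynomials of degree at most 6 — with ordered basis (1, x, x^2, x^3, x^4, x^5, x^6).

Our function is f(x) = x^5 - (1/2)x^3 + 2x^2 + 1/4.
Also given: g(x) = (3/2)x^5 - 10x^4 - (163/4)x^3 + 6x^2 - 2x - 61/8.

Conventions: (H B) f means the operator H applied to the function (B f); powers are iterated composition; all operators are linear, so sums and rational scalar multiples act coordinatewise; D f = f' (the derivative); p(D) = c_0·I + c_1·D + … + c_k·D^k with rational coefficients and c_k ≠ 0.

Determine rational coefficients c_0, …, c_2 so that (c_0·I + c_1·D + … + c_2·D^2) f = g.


D^0 f = x^5 - (1/2)x^3 + 2x^2 + 1/4
D^1 f = 5x^4 - (3/2)x^2 + 4x
D^2 f = 20x^3 - 3x + 4
matching coefficients of g against c_0 f + c_1 Df + … from the top degree down determines the c_i
solution: c_0 = 3/2, c_1 = -2, c_2 = -2

p(D) = (3/2)·I − 2·D − 2·D^2, i.e. c_0 = 3/2, c_1 = -2, c_2 = -2


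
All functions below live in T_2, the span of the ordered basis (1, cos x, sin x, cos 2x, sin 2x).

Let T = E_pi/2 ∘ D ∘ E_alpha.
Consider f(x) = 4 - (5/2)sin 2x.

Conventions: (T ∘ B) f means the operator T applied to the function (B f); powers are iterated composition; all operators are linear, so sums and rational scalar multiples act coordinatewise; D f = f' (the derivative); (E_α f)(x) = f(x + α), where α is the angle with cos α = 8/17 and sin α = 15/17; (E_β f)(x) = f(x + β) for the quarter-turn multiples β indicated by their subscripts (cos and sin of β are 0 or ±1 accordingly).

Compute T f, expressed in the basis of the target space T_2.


E_alpha f = 4 - (600/289)cos 2x + (805/578)sin 2x
D E_alpha f = (805/289)cos 2x + (1200/289)sin 2x
E_pi/2 D E_alpha f = -(805/289)cos 2x - (1200/289)sin 2x

g(x) = -(805/289)cos 2x - (1200/289)sin 2x


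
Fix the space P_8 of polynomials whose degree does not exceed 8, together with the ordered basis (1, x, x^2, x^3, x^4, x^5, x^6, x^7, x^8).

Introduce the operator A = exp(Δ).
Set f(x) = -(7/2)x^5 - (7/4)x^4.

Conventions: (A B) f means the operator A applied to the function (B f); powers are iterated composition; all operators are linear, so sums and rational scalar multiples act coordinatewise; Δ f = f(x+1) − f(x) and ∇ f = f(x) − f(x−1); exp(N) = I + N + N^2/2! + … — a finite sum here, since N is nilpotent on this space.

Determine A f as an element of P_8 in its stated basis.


g(x) = -(7/2)x^5 - (77/4)x^4 - 77x^3 - 196x^2 - (595/2)x - 833/4

order-1 term: -(35/2)x^4 - 42x^3 - (91/2)x^2 - (49/2)x - 21/4
order-2 term: -35x^3 - (231/2)x^2 - (287/2)x - 259/4
order-3 term: -35x^2 - 112x - 98
order-4 term: -(35/2)x - 147/4
order-5 term: -7/2
the series for exp(Δ) f terminates at order 5
exp(Δ) f = -(7/2)x^5 - (77/4)x^4 - 77x^3 - 196x^2 - (595/2)x - 833/4


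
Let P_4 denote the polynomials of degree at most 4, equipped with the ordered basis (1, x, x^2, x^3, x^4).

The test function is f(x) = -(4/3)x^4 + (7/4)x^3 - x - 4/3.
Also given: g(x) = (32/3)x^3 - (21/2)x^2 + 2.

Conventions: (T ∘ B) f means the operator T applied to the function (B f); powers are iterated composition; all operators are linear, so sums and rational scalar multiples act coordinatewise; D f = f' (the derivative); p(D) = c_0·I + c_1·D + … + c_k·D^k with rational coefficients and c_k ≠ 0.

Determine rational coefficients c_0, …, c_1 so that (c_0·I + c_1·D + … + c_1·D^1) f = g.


p(D) = -2·D, i.e. c_0 = 0, c_1 = -2

D^0 f = -(4/3)x^4 + (7/4)x^3 - x - 4/3
D^1 f = -(16/3)x^3 + (21/4)x^2 - 1
matching coefficients of g against c_0 f + c_1 Df + … from the top degree down determines the c_i
solution: c_0 = 0, c_1 = -2


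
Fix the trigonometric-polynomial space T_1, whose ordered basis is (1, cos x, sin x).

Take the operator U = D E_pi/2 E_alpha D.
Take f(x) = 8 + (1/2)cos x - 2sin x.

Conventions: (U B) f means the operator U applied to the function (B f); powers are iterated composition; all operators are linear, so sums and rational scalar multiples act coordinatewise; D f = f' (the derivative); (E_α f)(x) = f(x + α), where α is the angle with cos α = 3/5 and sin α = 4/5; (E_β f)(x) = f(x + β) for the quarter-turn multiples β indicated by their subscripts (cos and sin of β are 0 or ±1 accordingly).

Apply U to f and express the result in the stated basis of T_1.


the result is g(x) = (8/5)cos x - (13/10)sin x

D f = -2cos x - (1/2)sin x
E_alpha D f = -(8/5)cos x + (13/10)sin x
E_pi/2 E_alpha D f = (13/10)cos x + (8/5)sin x
D E_pi/2 E_alpha D f = (8/5)cos x - (13/10)sin x


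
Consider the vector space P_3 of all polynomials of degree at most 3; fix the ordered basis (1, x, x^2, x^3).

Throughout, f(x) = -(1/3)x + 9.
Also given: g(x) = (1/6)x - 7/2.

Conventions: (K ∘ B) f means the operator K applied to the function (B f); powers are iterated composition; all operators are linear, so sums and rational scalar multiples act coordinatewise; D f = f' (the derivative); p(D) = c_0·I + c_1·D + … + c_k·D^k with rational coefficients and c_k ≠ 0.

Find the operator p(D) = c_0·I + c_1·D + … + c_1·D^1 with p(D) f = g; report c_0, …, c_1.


D^0 f = -(1/3)x + 9
D^1 f = -1/3
matching coefficients of g against c_0 f + c_1 Df + … from the top degree down determines the c_i
solution: c_0 = -1/2, c_1 = -3

p(D) = -(1/2)·I − 3·D, i.e. c_0 = -1/2, c_1 = -3


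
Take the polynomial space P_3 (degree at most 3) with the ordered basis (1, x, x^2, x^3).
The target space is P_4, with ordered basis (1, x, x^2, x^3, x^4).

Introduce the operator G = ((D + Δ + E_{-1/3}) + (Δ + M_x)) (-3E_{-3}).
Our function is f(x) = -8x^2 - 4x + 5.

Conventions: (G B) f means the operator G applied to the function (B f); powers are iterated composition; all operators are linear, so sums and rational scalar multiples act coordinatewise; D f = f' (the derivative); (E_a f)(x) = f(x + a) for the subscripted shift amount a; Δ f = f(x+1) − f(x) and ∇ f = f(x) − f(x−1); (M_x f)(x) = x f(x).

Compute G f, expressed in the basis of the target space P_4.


g(x) = 24x^3 - 108x^2 + 161x - 409/3

E_{-3} f = -8x^2 + 44x - 55
(-3E_{-3}) f = 24x^2 - 132x + 165
D (-3E_{-3}) f = 48x - 132
Δ (-3E_{-3}) f = 48x - 108
E_{-1/3} (-3E_{-3}) f = 24x^2 - 148x + 635/3
(D + Δ + E_{-1/3}) (-3E_{-3}) f = 24x^2 - 52x - 85/3
Δ (-3E_{-3}) f = 48x - 108
M_x (-3E_{-3}) f = 24x^3 - 132x^2 + 165x
(Δ + M_x) (-3E_{-3}) f = 24x^3 - 132x^2 + 213x - 108
((D + Δ + E_{-1/3}) + (Δ + M_x)) (-3E_{-3}) f = 24x^3 - 108x^2 + 161x - 409/3


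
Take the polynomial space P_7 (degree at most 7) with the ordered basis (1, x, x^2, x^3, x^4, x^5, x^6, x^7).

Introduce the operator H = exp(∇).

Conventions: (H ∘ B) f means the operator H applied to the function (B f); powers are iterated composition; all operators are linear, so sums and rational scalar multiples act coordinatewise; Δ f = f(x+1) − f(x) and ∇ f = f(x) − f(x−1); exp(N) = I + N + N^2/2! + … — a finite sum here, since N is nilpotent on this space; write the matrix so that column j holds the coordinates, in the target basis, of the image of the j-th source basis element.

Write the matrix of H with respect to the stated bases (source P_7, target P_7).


image of 1: 1
image of x: x + 1
image of x^2: x^2 + 2x
image of x^3: x^3 + 3x^2 - 1
image of x^4: x^4 + 4x^3 - 4x + 1
image of x^5: x^5 + 5x^4 - 10x^2 + 5x + 2
image of x^6: x^6 + 6x^5 - 20x^3 + 15x^2 + 12x - 9
image of x^7: x^7 + 7x^6 - 35x^4 + 35x^3 + 42x^2 - 63x + 9
each image's coordinates form column j of the matrix

the matrix is [[1, 1, 0, -1, 1, 2, -9, 9]; [0, 1, 2, 0, -4, 5, 12, -63]; [0, 0, 1, 3, 0, -10, 15, 42]; [0, 0, 0, 1, 4, 0, -20, 35]; [0, 0, 0, 0, 1, 5, 0, -35]; [0, 0, 0, 0, 0, 1, 6, 0]; [0, 0, 0, 0, 0, 0, 1, 7]; [0, 0, 0, 0, 0, 0, 0, 1]] (rows listed top to bottom)


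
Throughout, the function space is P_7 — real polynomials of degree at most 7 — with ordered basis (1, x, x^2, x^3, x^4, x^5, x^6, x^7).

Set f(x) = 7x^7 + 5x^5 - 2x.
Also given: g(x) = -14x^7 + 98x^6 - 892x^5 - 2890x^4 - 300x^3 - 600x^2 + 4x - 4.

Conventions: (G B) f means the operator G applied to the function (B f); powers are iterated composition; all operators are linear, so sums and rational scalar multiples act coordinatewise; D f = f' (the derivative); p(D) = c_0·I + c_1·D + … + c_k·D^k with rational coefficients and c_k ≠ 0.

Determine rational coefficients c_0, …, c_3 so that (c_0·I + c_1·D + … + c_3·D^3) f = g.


p(D) = -2·I + 2·D − 3·D^2 − 2·D^3, i.e. c_0 = -2, c_1 = 2, c_2 = -3, c_3 = -2

D^0 f = 7x^7 + 5x^5 - 2x
D^1 f = 49x^6 + 25x^4 - 2
D^2 f = 294x^5 + 100x^3
D^3 f = 1470x^4 + 300x^2
matching coefficients of g against c_0 f + c_1 Df + … from the top degree down determines the c_i
solution: c_0 = -2, c_1 = 2, c_2 = -3, c_3 = -2


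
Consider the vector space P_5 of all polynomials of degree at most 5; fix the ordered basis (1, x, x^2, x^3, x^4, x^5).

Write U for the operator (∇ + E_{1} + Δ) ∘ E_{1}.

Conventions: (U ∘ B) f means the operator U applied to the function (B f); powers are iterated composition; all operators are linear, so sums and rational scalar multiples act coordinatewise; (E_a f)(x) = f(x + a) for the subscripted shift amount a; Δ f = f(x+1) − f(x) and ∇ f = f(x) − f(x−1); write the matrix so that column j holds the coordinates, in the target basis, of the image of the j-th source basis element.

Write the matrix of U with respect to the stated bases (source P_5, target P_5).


image of 1: 1
image of x: x + 4
image of x^2: x^2 + 8x + 8
image of x^3: x^3 + 12x^2 + 24x + 16
image of x^4: x^4 + 16x^3 + 48x^2 + 64x + 32
image of x^5: x^5 + 20x^4 + 80x^3 + 160x^2 + 160x + 64
each image's coordinates form column j of the matrix

the matrix is [[1, 4, 8, 16, 32, 64]; [0, 1, 8, 24, 64, 160]; [0, 0, 1, 12, 48, 160]; [0, 0, 0, 1, 16, 80]; [0, 0, 0, 0, 1, 20]; [0, 0, 0, 0, 0, 1]] (rows listed top to bottom)


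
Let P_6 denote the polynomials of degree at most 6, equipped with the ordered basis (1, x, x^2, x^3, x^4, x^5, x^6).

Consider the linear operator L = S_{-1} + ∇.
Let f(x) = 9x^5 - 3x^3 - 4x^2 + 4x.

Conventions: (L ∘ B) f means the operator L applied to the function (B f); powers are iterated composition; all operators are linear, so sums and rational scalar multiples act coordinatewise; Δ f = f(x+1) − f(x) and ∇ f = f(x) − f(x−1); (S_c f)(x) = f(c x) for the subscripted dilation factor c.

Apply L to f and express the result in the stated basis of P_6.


S_{-1} f = -9x^5 + 3x^3 - 4x^2 - 4x
∇ f = 45x^4 - 90x^3 + 81x^2 - 44x + 14
(S_{-1} + ∇) f = -9x^5 + 45x^4 - 87x^3 + 77x^2 - 48x + 14

the image equals g(x) = -9x^5 + 45x^4 - 87x^3 + 77x^2 - 48x + 14


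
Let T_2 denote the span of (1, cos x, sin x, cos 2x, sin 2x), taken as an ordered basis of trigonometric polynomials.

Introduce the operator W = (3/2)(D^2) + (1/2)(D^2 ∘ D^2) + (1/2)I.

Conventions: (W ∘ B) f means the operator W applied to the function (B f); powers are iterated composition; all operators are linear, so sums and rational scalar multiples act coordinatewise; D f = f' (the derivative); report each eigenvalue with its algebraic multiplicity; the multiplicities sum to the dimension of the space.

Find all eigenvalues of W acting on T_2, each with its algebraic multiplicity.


λ = -1/2 (multiplicity 2), λ = 1/2 (multiplicity 1), λ = 5/2 (multiplicity 2)

image of 1: 1/2
image of cos x: -(1/2)cos x
image of sin x: -(1/2)sin x
image of cos 2x: (5/2)cos 2x
image of sin 2x: (5/2)sin 2x
the matrix is diagonal; its diagonal is (1/2, -1/2, -1/2, 5/2, 5/2)
for a triangular matrix the eigenvalues are the diagonal entries, with algebraic multiplicity their repetition count


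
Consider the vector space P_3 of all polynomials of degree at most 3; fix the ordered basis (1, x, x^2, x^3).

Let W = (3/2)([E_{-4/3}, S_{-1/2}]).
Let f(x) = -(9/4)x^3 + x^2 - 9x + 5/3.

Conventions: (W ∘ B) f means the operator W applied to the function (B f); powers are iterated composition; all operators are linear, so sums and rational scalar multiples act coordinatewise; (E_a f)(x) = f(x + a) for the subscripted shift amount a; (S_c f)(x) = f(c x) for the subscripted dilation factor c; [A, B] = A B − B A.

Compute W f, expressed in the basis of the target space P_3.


g(x) = -(81/16)x^2 - (39/4)x - 38

S_{-1/2} f = (9/32)x^3 + (1/4)x^2 + (9/2)x + 5/3
E_{-4/3} S_{-1/2} f = (9/32)x^3 - (7/8)x^2 + (16/3)x - 41/9
E_{-4/3} f = -(9/4)x^3 + 10x^2 - (71/3)x + 187/9
S_{-1/2} E_{-4/3} f = (9/32)x^3 + (5/2)x^2 + (71/6)x + 187/9
[E_{-4/3}, S_{-1/2}] f = -(27/8)x^2 - (13/2)x - 76/3
((3/2)([E_{-4/3}, S_{-1/2}])) f = -(81/16)x^2 - (39/4)x - 38


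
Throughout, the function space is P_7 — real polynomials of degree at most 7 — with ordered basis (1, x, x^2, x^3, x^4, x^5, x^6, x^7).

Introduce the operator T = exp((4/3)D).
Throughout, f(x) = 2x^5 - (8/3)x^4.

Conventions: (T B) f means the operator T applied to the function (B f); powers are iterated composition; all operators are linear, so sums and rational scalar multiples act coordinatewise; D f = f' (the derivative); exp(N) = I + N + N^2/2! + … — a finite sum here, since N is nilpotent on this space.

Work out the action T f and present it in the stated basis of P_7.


the result is g(x) = 2x^5 + (32/3)x^4 + (64/3)x^3 + (512/27)x^2 + (512/81)x

order-1 term: (40/3)x^4 - (128/9)x^3
order-2 term: (320/9)x^3 - (256/9)x^2
order-3 term: (1280/27)x^2 - (2048/81)x
order-4 term: (2560/81)x - 2048/243
order-5 term: 2048/243
the series for exp((4/3)D) f terminates at order 5
exp((4/3)D) f = 2x^5 + (32/3)x^4 + (64/3)x^3 + (512/27)x^2 + (512/81)x


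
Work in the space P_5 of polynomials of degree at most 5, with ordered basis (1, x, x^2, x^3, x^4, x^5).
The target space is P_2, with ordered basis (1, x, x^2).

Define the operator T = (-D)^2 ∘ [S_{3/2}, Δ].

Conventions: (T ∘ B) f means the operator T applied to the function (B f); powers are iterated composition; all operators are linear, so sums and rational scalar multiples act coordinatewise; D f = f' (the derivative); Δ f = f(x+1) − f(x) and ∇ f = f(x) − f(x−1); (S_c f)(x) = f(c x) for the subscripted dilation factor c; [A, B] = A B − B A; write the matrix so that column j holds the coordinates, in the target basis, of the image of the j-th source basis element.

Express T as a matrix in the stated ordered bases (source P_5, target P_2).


the matrix is [[0, 0, 0, -27/4, -135/4, -855/8]; [0, 0, 0, 0, -81/2, -2025/8]; [0, 0, 0, 0, 0, -1215/8]] (rows listed top to bottom)

image of 1: 0
image of x: 0
image of x^2: 0
image of x^3: -27/4
image of x^4: -(81/2)x - 135/4
image of x^5: -(1215/8)x^2 - (2025/8)x - 855/8
each image's coordinates form column j of the matrix


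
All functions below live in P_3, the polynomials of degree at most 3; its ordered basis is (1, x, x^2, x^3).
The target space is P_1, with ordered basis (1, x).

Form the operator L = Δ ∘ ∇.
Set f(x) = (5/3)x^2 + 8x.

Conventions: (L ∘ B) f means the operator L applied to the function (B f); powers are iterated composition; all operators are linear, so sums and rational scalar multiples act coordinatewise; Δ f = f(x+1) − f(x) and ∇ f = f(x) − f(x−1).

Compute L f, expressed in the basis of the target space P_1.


g(x) = 10/3

∇ f = (10/3)x + 19/3
Δ ∇ f = 10/3


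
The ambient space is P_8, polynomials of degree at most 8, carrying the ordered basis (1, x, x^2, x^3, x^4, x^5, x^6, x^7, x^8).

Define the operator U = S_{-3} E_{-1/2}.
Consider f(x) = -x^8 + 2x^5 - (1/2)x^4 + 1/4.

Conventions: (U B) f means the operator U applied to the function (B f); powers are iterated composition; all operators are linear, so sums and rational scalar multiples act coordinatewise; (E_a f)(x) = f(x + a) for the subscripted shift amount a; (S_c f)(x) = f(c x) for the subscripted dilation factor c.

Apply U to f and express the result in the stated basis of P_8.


E_{-1/2} f = -x^8 + 4x^7 - 7x^6 + 9x^5 - (79/8)x^4 + (31/4)x^3 - (59/16)x^2 + (15/16)x + 39/256
S_{-3} E_{-1/2} f = -6561x^8 - 8748x^7 - 5103x^6 - 2187x^5 - (6399/8)x^4 - (837/4)x^3 - (531/16)x^2 - (45/16)x + 39/256

the image equals g(x) = -6561x^8 - 8748x^7 - 5103x^6 - 2187x^5 - (6399/8)x^4 - (837/4)x^3 - (531/16)x^2 - (45/16)x + 39/256


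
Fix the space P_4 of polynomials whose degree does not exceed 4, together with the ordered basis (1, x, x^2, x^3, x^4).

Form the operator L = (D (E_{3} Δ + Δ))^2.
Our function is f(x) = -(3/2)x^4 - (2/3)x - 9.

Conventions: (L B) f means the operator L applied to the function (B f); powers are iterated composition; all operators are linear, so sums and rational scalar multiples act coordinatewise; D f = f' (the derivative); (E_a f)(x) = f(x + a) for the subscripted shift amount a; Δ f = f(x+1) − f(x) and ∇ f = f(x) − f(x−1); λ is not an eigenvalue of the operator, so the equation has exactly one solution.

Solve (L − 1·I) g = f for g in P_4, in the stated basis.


write g with unknown coordinates in the stated basis and equate coefficients in (L − 1·I) g = f
solving from the highest basis element down gives g = (3/2)x^4 + (2/3)x + 153
check: L g = 144
so L g − 1·g = -(3/2)x^4 - (2/3)x - 9 = f ✓

the result is g(x) = (3/2)x^4 + (2/3)x + 153


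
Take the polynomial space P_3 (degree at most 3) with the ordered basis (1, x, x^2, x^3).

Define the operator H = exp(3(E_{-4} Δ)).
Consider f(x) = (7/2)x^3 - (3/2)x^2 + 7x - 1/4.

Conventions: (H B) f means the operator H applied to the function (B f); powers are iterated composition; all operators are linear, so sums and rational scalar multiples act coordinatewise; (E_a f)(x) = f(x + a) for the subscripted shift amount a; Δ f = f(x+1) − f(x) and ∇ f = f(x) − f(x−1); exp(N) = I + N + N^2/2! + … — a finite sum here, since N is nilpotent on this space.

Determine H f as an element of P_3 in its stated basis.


order-1 term: (63/2)x^2 - (459/2)x + 441
order-2 term: (189/2)x - 675
order-3 term: 189/2
the series for exp(3(E_{-4} Δ)) f terminates at order 3
exp(3(E_{-4} Δ)) f = (7/2)x^3 + 30x^2 - 128x - 559/4

the image equals g(x) = (7/2)x^3 + 30x^2 - 128x - 559/4


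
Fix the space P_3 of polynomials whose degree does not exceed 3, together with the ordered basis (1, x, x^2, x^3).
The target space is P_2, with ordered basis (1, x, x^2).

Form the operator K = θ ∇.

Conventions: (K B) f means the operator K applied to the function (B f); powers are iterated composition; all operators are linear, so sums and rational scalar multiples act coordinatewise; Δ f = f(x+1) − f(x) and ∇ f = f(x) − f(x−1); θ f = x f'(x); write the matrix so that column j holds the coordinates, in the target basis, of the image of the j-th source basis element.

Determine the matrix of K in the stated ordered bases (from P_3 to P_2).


the matrix is [[0, 0, 0, 0]; [0, 0, 2, -3]; [0, 0, 0, 6]] (rows listed top to bottom)

image of 1: 0
image of x: 0
image of x^2: 2x
image of x^3: 6x^2 - 3x
each image's coordinates form column j of the matrix


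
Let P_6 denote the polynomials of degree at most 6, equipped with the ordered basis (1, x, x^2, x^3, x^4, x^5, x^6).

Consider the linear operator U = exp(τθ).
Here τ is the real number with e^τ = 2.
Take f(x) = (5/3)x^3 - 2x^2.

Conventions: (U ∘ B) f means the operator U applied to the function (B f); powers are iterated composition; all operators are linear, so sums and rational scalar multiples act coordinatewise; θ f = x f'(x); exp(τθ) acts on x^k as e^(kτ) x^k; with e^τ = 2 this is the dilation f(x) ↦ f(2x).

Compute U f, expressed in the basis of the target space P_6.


the result is g(x) = (40/3)x^3 - 8x^2

exp(τθ) x^k = e^(kτ) x^k; with e^τ = 2 this sends x^k to 2^k x^k
x^2 ↦ 4 x^2
x^3 ↦ 8 x^3
applying this coordinatewise to f: exp(τθ) f = (40/3)x^3 - 8x^2


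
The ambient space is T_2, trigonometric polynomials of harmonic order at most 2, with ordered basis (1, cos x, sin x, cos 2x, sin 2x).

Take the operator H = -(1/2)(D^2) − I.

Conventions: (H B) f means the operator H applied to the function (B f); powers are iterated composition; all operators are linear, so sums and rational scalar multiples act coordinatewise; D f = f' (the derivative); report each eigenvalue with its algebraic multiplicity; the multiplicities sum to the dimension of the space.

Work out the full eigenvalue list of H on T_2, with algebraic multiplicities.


λ = -1 (multiplicity 1), λ = -1/2 (multiplicity 2), λ = 1 (multiplicity 2)

image of 1: -1
image of cos x: -(1/2)cos x
image of sin x: -(1/2)sin x
image of cos 2x: cos 2x
image of sin 2x: sin 2x
the matrix is diagonal; its diagonal is (-1, -1/2, -1/2, 1, 1)
for a triangular matrix the eigenvalues are the diagonal entries, with algebraic multiplicity their repetition count


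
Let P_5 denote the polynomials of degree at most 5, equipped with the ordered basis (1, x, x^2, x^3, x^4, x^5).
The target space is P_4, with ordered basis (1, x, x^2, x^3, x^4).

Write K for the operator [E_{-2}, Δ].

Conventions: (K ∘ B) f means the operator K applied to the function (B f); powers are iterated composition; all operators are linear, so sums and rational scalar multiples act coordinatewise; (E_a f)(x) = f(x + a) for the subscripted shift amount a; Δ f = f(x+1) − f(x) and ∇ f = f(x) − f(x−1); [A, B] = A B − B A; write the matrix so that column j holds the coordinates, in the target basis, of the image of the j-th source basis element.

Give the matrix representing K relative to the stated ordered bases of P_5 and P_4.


the matrix is [[0, 0, 0, 0, 0, 0]; [0, 0, 0, 0, 0, 0]; [0, 0, 0, 0, 0, 0]; [0, 0, 0, 0, 0, 0]; [0, 0, 0, 0, 0, 0]] (rows listed top to bottom)

image of 1: 0
image of x: 0
image of x^2: 0
image of x^3: 0
image of x^4: 0
image of x^5: 0
each image's coordinates form column j of the matrix


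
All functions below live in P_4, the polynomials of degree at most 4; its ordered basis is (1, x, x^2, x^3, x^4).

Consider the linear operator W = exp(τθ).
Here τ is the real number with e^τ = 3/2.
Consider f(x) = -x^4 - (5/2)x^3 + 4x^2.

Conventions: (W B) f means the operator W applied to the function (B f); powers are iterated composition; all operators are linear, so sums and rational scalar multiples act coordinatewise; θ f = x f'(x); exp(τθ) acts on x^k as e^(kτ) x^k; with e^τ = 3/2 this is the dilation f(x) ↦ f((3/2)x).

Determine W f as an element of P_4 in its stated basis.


g(x) = -(81/16)x^4 - (135/16)x^3 + 9x^2

exp(τθ) x^k = e^(kτ) x^k; with e^τ = 3/2 this sends x^k to (3/2)^k x^k
x^2 ↦ 9/4 x^2
x^3 ↦ 27/8 x^3
x^4 ↦ 81/16 x^4
applying this coordinatewise to f: exp(τθ) f = -(81/16)x^4 - (135/16)x^3 + 9x^2
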